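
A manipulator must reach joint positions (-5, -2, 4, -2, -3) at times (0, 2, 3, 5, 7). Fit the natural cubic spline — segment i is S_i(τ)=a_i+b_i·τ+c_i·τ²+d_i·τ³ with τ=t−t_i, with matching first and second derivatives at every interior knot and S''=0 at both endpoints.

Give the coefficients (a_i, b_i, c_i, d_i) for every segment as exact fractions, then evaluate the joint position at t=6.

Δ: Δ0=3/2, Δ1=6, Δ2=-3, Δ3=-1/2
row 1: diag=6, rhs=27; c'=1/6, d'=9/2
row 2: denom=6−1·1/6=35/6; d'=(-54−1·9/2)/(35/6)=-351/35
row 3: denom=8−2·12/35=256/35; d'=(15−2·-351/35)/(256/35)=1227/256
back: M3=1227/256
back: M2=-351/35−12/35·1227/256=-747/64
back: M1=9/2−1/6·-747/64=825/128
M: M0=0, M1=825/128, M2=-747/64, M3=1227/256, M4=0
seg 0: a=-5, c=M0/2=0, d=(M1−M0)/(6·2)=275/512, b=Δ0−h0·(2M0+M1)/6=-83/128
seg 1: a=-2, c=M1/2=825/256, d=(M2−M1)/(6·1)=-773/256, b=Δ1−h1·(2M1+M2)/6=371/64
seg 2: a=4, c=M2/2=-747/128, d=(M3−M2)/(6·2)=1405/1024, b=Δ2−h2·(2M2+M3)/6=815/256
seg 3: a=-2, c=M3/2=1227/512, d=(M4−M3)/(6·2)=-409/1024, b=Δ3−h3·(2M3+M4)/6=-473/128
t_q=6 → seg 3, τ=1; S=-2+-473/128·τ+1227/512·τ²+-409/1024·τ³=-3787/1024

  seg 0: a=-5 b=-83/128 c=0 d=275/512
  seg 1: a=-2 b=371/64 c=825/256 d=-773/256
  seg 2: a=4 b=815/256 c=-747/128 d=1405/1024
  seg 3: a=-2 b=-473/128 c=1227/512 d=-409/1024
S(6) = -3787/1024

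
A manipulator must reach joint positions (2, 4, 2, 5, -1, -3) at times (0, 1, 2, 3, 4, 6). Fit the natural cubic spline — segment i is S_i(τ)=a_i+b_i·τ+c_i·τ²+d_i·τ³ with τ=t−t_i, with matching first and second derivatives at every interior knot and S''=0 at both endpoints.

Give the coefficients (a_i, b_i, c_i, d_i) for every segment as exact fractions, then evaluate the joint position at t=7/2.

Δ: Δ0=2, Δ1=-2, Δ2=3, Δ3=-6, Δ4=-1
row 1: diag=4, rhs=-24; c'=1/4, d'=-6
row 2: denom=4−1·1/4=15/4; d'=(30−1·-6)/(15/4)=48/5
row 3: denom=4−1·4/15=56/15; d'=(-54−1·48/5)/(56/15)=-477/28
row 4: denom=6−1·15/56=321/56; d'=(30−1·-477/28)/(321/56)=878/107
back: M4=878/107
back: M3=-477/28−15/56·878/107=-2058/107
back: M2=48/5−4/15·-2058/107=1576/107
back: M1=-6−1/4·1576/107=-1036/107
M: M0=0, M1=-1036/107, M2=1576/107, M3=-2058/107, M4=878/107, M5=0
seg 0: a=2, c=M0/2=0, d=(M1−M0)/(6·1)=-518/321, b=Δ0−h0·(2M0+M1)/6=1160/321
seg 1: a=4, c=M1/2=-518/107, d=(M2−M1)/(6·1)=1306/321, b=Δ1−h1·(2M1+M2)/6=-394/321
seg 2: a=2, c=M2/2=788/107, d=(M3−M2)/(6·1)=-1817/321, b=Δ2−h2·(2M2+M3)/6=416/321
seg 3: a=5, c=M3/2=-1029/107, d=(M4−M3)/(6·1)=1468/321, b=Δ3−h3·(2M3+M4)/6=-307/321
seg 4: a=-1, c=M4/2=439/107, d=(M5−M4)/(6·2)=-439/642, b=Δ4−h4·(2M4+M5)/6=-2077/321
t_q=7/2 → seg 3, τ=1/2; S=5+-307/321·τ+-1029/107·τ²+1468/321·τ³=1151/428

  seg 0: a=2 b=1160/321 c=0 d=-518/321
  seg 1: a=4 b=-394/321 c=-518/107 d=1306/321
  seg 2: a=2 b=416/321 c=788/107 d=-1817/321
  seg 3: a=5 b=-307/321 c=-1029/107 d=1468/321
  seg 4: a=-1 b=-2077/321 c=439/107 d=-439/642
S(7/2) = 1151/428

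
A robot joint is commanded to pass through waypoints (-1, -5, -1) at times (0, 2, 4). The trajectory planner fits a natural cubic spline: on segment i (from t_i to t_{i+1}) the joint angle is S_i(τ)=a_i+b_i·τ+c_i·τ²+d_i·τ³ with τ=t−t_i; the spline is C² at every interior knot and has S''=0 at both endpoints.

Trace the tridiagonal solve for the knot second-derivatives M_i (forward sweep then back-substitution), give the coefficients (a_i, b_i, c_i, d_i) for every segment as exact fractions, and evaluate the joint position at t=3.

Δ: Δ0=-2, Δ1=2
row 1: diag=8, rhs=24; c'=1/4, d'=3
back: M1=3
M: M0=0, M1=3, M2=0
seg 0: a=-1, c=M0/2=0, d=(M1−M0)/(6·2)=1/4, b=Δ0−h0·(2M0+M1)/6=-3
seg 1: a=-5, c=M1/2=3/2, d=(M2−M1)/(6·2)=-1/4, b=Δ1−h1·(2M1+M2)/6=0
t_q=3 → seg 1, τ=1; S=-5+0·τ+3/2·τ²+-1/4·τ³=-15/4

  seg 0: a=-1 b=-3 c=0 d=1/4
  seg 1: a=-5 b=0 c=3/2 d=-1/4
S(3) = -15/4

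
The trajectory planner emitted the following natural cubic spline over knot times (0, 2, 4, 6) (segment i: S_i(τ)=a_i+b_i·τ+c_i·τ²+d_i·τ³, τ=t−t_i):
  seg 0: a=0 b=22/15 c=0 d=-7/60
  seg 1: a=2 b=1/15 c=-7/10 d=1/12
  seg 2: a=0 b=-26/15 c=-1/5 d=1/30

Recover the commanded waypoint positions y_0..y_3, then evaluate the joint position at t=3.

y_0=0 y_1=2 y_2=0 y_3=-4
S(3) = 29/20

y_0 = S_0(0) = a_0 = 0
y_1 = S_1(0) = a_1 = 2
y_2 = S_2(0) = a_2 = 0
y_3 = S_2(2) = -4
t_q=3 is in segment 1 (τ=1); S_1(τ)=29/20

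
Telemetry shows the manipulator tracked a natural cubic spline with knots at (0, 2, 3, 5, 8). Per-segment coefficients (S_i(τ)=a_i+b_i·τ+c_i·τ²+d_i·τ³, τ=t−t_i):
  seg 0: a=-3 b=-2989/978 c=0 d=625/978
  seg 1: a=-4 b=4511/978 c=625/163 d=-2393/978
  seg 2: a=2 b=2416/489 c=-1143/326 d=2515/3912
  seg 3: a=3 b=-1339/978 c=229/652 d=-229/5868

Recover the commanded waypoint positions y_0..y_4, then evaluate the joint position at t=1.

y_0=-3 y_1=-4 y_2=2 y_3=3 y_4=1
S(1) = -883/163

y_0 = S_0(0) = a_0 = -3
y_1 = S_1(0) = a_1 = -4
y_2 = S_2(0) = a_2 = 2
y_3 = S_3(0) = a_3 = 3
y_4 = S_3(3) = 1
t_q=1 is in segment 0 (τ=1); S_0(τ)=-883/163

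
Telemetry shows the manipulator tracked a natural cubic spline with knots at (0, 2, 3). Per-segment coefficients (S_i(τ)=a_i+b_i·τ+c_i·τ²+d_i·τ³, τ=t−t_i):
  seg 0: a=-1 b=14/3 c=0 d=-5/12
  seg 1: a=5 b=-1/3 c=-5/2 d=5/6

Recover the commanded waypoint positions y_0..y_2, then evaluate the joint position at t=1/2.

y_0 = S_0(0) = a_0 = -1
y_1 = S_1(0) = a_1 = 5
y_2 = S_1(1) = 3
t_q=1/2 is in segment 0 (τ=1/2); S_0(τ)=41/32

y_0=-1 y_1=5 y_2=3
S(1/2) = 41/32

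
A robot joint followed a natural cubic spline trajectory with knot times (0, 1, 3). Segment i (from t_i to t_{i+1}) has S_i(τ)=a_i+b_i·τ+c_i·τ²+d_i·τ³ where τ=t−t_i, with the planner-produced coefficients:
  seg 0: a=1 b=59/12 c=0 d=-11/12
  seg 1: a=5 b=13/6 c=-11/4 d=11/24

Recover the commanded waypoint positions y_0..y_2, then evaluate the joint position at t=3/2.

y_0=1 y_1=5 y_2=2
S(3/2) = 349/64

y_0 = S_0(0) = a_0 = 1
y_1 = S_1(0) = a_1 = 5
y_2 = S_1(2) = 2
t_q=3/2 is in segment 1 (τ=1/2); S_1(τ)=349/64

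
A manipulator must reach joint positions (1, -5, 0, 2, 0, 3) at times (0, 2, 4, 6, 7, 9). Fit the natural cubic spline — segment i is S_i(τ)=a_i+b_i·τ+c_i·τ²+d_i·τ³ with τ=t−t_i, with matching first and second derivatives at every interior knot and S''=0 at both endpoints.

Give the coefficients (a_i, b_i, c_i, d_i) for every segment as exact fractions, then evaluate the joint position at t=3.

Δ: Δ0=-3, Δ1=5/2, Δ2=1, Δ3=-2, Δ4=3/2
row 1: diag=8, rhs=33; c'=1/4, d'=33/8
row 2: denom=8−2·1/4=15/2; d'=(-9−2·33/8)/(15/2)=-23/10
row 3: denom=6−2·4/15=82/15; d'=(-18−2·-23/10)/(82/15)=-201/82
row 4: denom=6−1·15/82=477/82; d'=(21−1·-201/82)/(477/82)=641/159
back: M4=641/159
back: M3=-201/82−15/82·641/159=-169/53
back: M2=-23/10−4/15·-169/53=-461/318
back: M1=33/8−1/4·-461/318=1427/318
M: M0=0, M1=1427/318, M2=-461/318, M3=-169/53, M4=641/159, M5=0
seg 0: a=1, c=M0/2=0, d=(M1−M0)/(6·2)=1427/3816, b=Δ0−h0·(2M0+M1)/6=-4289/954
seg 1: a=-5, c=M1/2=1427/636, d=(M2−M1)/(6·2)=-236/477, b=Δ1−h1·(2M1+M2)/6=-4/477
seg 2: a=0, c=M2/2=-461/636, d=(M3−M2)/(6·2)=-553/3816, b=Δ2−h2·(2M2+M3)/6=1445/477
seg 3: a=2, c=M3/2=-169/106, d=(M4−M3)/(6·1)=574/477, b=Δ3−h3·(2M3+M4)/6=-1535/954
seg 4: a=0, c=M4/2=641/318, d=(M5−M4)/(6·2)=-641/1908, b=Δ4−h4·(2M4+M5)/6=-1133/954
t_q=3 → seg 1, τ=1; S=-5+-4/477·τ+1427/636·τ²+-236/477·τ³=-691/212

  seg 0: a=1 b=-4289/954 c=0 d=1427/3816
  seg 1: a=-5 b=-4/477 c=1427/636 d=-236/477
  seg 2: a=0 b=1445/477 c=-461/636 d=-553/3816
  seg 3: a=2 b=-1535/954 c=-169/106 d=574/477
  seg 4: a=0 b=-1133/954 c=641/318 d=-641/1908
S(3) = -691/212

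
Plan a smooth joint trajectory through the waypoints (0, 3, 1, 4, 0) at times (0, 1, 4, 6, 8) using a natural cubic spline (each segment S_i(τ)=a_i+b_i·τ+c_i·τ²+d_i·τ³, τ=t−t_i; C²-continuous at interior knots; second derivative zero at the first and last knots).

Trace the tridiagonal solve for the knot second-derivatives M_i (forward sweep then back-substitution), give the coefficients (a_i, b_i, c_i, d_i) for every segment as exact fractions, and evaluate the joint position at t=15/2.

  seg 0: a=0 b=5879/1608 c=0 d=-1055/1608
  seg 1: a=3 b=1357/804 c=-1055/536 d=1903/4824
  seg 2: a=1 b=851/1608 c=106/67 d=-3527/6432
  seg 3: a=4 b=223/804 c=-1831/1072 d=1831/6432
S(15/2) = 26307/17152

Δ: Δ0=3, Δ1=-2/3, Δ2=3/2, Δ3=-2
row 1: diag=8, rhs=-22; c'=3/8, d'=-11/4
row 2: denom=10−3·3/8=71/8; d'=(13−3·-11/4)/(71/8)=170/71
row 3: denom=8−2·16/71=536/71; d'=(-21−2·170/71)/(536/71)=-1831/536
back: M3=-1831/536
back: M2=170/71−16/71·-1831/536=212/67
back: M1=-11/4−3/8·212/67=-1055/268
M: M0=0, M1=-1055/268, M2=212/67, M3=-1831/536, M4=0
seg 0: a=0, c=M0/2=0, d=(M1−M0)/(6·1)=-1055/1608, b=Δ0−h0·(2M0+M1)/6=5879/1608
seg 1: a=3, c=M1/2=-1055/536, d=(M2−M1)/(6·3)=1903/4824, b=Δ1−h1·(2M1+M2)/6=1357/804
seg 2: a=1, c=M2/2=106/67, d=(M3−M2)/(6·2)=-3527/6432, b=Δ2−h2·(2M2+M3)/6=851/1608
seg 3: a=4, c=M3/2=-1831/1072, d=(M4−M3)/(6·2)=1831/6432, b=Δ3−h3·(2M3+M4)/6=223/804
t_q=15/2 → seg 3, τ=3/2; S=4+223/804·τ+-1831/1072·τ²+1831/6432·τ³=26307/17152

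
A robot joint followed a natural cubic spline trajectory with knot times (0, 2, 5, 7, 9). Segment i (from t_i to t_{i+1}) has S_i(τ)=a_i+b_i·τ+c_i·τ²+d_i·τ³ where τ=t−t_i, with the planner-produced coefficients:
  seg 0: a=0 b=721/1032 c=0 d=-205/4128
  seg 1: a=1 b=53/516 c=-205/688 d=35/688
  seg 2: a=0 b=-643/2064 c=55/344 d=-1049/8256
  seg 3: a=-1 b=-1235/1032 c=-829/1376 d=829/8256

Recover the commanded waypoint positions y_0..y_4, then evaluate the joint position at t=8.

y_0 = S_0(0) = a_0 = 0
y_1 = S_1(0) = a_1 = 1
y_2 = S_2(0) = a_2 = 0
y_3 = S_3(0) = a_3 = -1
y_4 = S_3(2) = -5
t_q=8 is in segment 3 (τ=1); S_3(τ)=-7427/2752

y_0=0 y_1=1 y_2=0 y_3=-1 y_4=-5
S(8) = -7427/2752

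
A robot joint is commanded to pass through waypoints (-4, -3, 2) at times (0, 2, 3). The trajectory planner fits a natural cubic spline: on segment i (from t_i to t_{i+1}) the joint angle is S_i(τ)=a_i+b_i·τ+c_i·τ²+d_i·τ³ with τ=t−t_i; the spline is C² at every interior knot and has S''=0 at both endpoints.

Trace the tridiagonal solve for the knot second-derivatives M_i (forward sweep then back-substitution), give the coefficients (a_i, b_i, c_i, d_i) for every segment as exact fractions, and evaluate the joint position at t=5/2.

Δ: Δ0=1/2, Δ1=5
row 1: diag=6, rhs=27; c'=1/6, d'=9/2
back: M1=9/2
M: M0=0, M1=9/2, M2=0
seg 0: a=-4, c=M0/2=0, d=(M1−M0)/(6·2)=3/8, b=Δ0−h0·(2M0+M1)/6=-1
seg 1: a=-3, c=M1/2=9/4, d=(M2−M1)/(6·1)=-3/4, b=Δ1−h1·(2M1+M2)/6=7/2
t_q=5/2 → seg 1, τ=1/2; S=-3+7/2·τ+9/4·τ²+-3/4·τ³=-25/32

  seg 0: a=-4 b=-1 c=0 d=3/8
  seg 1: a=-3 b=7/2 c=9/4 d=-3/4
S(5/2) = -25/32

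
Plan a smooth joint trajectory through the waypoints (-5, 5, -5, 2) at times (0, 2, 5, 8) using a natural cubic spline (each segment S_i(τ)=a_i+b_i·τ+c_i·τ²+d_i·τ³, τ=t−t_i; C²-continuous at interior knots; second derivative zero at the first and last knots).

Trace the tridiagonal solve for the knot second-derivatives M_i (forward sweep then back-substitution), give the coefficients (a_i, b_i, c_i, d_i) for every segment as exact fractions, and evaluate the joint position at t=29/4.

  seg 0: a=-5 b=263/37 c=0 d=-39/74
  seg 1: a=5 b=29/37 c=-117/37 d=596/999
  seg 2: a=-5 b=-77/37 c=245/111 d=-245/999
S(29/4) = -3083/2368

Δ: Δ0=5, Δ1=-10/3, Δ2=7/3
row 1: diag=10, rhs=-50; c'=3/10, d'=-5
row 2: denom=12−3·3/10=111/10; d'=(34−3·-5)/(111/10)=490/111
back: M2=490/111
back: M1=-5−3/10·490/111=-234/37
M: M0=0, M1=-234/37, M2=490/111, M3=0
seg 0: a=-5, c=M0/2=0, d=(M1−M0)/(6·2)=-39/74, b=Δ0−h0·(2M0+M1)/6=263/37
seg 1: a=5, c=M1/2=-117/37, d=(M2−M1)/(6·3)=596/999, b=Δ1−h1·(2M1+M2)/6=29/37
seg 2: a=-5, c=M2/2=245/111, d=(M3−M2)/(6·3)=-245/999, b=Δ2−h2·(2M2+M3)/6=-77/37
t_q=29/4 → seg 2, τ=9/4; S=-5+-77/37·τ+245/111·τ²+-245/999·τ³=-3083/2368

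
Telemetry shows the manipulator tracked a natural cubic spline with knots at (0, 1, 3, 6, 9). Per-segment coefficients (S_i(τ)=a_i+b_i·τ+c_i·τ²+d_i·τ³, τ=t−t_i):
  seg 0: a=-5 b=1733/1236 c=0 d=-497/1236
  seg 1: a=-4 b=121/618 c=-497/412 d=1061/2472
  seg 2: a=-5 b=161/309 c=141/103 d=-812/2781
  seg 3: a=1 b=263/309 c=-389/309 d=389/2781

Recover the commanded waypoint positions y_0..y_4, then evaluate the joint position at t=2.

y_0=-5 y_1=-4 y_2=-5 y_3=1 y_4=-4
S(2) = -3775/824

y_0 = S_0(0) = a_0 = -5
y_1 = S_1(0) = a_1 = -4
y_2 = S_2(0) = a_2 = -5
y_3 = S_3(0) = a_3 = 1
y_4 = S_3(3) = -4
t_q=2 is in segment 1 (τ=1); S_1(τ)=-3775/824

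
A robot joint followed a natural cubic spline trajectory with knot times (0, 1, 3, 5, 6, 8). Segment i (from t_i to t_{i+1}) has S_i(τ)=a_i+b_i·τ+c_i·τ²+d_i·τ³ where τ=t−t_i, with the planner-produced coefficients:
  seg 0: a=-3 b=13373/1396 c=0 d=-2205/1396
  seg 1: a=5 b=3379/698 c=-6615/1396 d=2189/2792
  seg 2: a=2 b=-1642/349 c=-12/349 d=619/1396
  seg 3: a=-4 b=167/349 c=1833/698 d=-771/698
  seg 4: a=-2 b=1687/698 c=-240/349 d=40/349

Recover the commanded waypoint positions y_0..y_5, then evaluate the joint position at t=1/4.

y_0 = S_0(0) = a_0 = -3
y_1 = S_1(0) = a_1 = 5
y_2 = S_2(0) = a_2 = 2
y_3 = S_3(0) = a_3 = -4
y_4 = S_4(0) = a_4 = -2
y_5 = S_4(2) = 1
t_q=1/4 is in segment 0 (τ=1/4); S_0(τ)=-56269/89344

y_0=-3 y_1=5 y_2=2 y_3=-4 y_4=-2 y_5=1
S(1/4) = -56269/89344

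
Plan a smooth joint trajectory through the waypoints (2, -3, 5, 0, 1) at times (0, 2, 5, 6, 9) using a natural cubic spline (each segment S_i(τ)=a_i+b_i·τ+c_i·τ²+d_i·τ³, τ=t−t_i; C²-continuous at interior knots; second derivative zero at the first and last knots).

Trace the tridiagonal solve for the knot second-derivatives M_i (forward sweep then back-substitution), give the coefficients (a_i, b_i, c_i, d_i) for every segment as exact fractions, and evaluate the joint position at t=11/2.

Δ: Δ0=-5/2, Δ1=8/3, Δ2=-5, Δ3=1/3
row 1: diag=10, rhs=31; c'=3/10, d'=31/10
row 2: denom=8−3·3/10=71/10; d'=(-46−3·31/10)/(71/10)=-553/71
row 3: denom=8−1·10/71=558/71; d'=(32−1·-553/71)/(558/71)=2825/558
back: M3=2825/558
back: M2=-553/71−10/71·2825/558=-2372/279
back: M1=31/10−3/10·-2372/279=1051/186
M: M0=0, M1=1051/186, M2=-2372/279, M3=2825/558, M4=0
seg 0: a=2, c=M0/2=0, d=(M1−M0)/(6·2)=1051/2232, b=Δ0−h0·(2M0+M1)/6=-1223/279
seg 1: a=-3, c=M1/2=1051/372, d=(M2−M1)/(6·3)=-7897/10044, b=Δ1−h1·(2M1+M2)/6=707/558
seg 2: a=5, c=M2/2=-1186/279, d=(M3−M2)/(6·1)=841/372, b=Δ2−h2·(2M2+M3)/6=-3359/1116
seg 3: a=0, c=M3/2=2825/1116, d=(M4−M3)/(6·3)=-2825/10044, b=Δ3−h3·(2M3+M4)/6=-2639/558
t_q=11/2 → seg 2, τ=1/2; S=5+-3359/1116·τ+-1186/279·τ²+841/372·τ³=24239/8928

  seg 0: a=2 b=-1223/279 c=0 d=1051/2232
  seg 1: a=-3 b=707/558 c=1051/372 d=-7897/10044
  seg 2: a=5 b=-3359/1116 c=-1186/279 d=841/372
  seg 3: a=0 b=-2639/558 c=2825/1116 d=-2825/10044
S(11/2) = 24239/8928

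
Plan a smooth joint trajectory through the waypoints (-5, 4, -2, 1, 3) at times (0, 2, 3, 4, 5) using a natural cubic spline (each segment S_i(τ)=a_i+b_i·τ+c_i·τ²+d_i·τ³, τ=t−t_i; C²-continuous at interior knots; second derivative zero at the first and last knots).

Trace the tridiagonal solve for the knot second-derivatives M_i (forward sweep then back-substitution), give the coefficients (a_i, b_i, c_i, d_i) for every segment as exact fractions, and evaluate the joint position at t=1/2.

  seg 0: a=-5 b=388/43 c=0 d=-389/344
  seg 1: a=4 b=-391/86 c=-1167/172 d=917/172
  seg 2: a=-2 b=-365/172 c=396/43 d=-703/172
  seg 3: a=1 b=347/86 c=-525/172 d=175/172
S(1/2) = -1733/2752

Δ: Δ0=9/2, Δ1=-6, Δ2=3, Δ3=2
row 1: diag=6, rhs=-63; c'=1/6, d'=-21/2
row 2: denom=4−1·1/6=23/6; d'=(54−1·-21/2)/(23/6)=387/23
row 3: denom=4−1·6/23=86/23; d'=(-6−1·387/23)/(86/23)=-525/86
back: M3=-525/86
back: M2=387/23−6/23·-525/86=792/43
back: M1=-21/2−1/6·792/43=-1167/86
M: M0=0, M1=-1167/86, M2=792/43, M3=-525/86, M4=0
seg 0: a=-5, c=M0/2=0, d=(M1−M0)/(6·2)=-389/344, b=Δ0−h0·(2M0+M1)/6=388/43
seg 1: a=4, c=M1/2=-1167/172, d=(M2−M1)/(6·1)=917/172, b=Δ1−h1·(2M1+M2)/6=-391/86
seg 2: a=-2, c=M2/2=396/43, d=(M3−M2)/(6·1)=-703/172, b=Δ2−h2·(2M2+M3)/6=-365/172
seg 3: a=1, c=M3/2=-525/172, d=(M4−M3)/(6·1)=175/172, b=Δ3−h3·(2M3+M4)/6=347/86
t_q=1/2 → seg 0, τ=1/2; S=-5+388/43·τ+0·τ²+-389/344·τ³=-1733/2752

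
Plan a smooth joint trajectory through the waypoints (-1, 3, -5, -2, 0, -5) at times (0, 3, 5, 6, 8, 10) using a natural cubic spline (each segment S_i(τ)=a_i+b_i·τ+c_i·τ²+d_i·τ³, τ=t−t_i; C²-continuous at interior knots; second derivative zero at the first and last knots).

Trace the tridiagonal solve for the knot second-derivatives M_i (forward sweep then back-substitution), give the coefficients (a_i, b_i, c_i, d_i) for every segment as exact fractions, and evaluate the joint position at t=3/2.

  seg 0: a=-1 b=13765/3576 c=0 d=-2999/10728
  seg 1: a=3 b=-6613/1788 c=-2999/1192 d=4229/3576
  seg 2: a=-5 b=767/1788 c=5459/1192 d=-7183/3576
  seg 3: a=-2 b=12739/3576 c=-431/298 d=1181/14304
  seg 4: a=0 b=-2203/1788 c=-2267/2384 d=2267/14304
S(3/2) = 36527/9536

Δ: Δ0=4/3, Δ1=-4, Δ2=3, Δ3=1, Δ4=-5/2
row 1: diag=10, rhs=-32; c'=1/5, d'=-16/5
row 2: denom=6−2·1/5=28/5; d'=(42−2·-16/5)/(28/5)=121/14
row 3: denom=6−1·5/28=163/28; d'=(-12−1·121/14)/(163/28)=-578/163
row 4: denom=8−2·56/163=1192/163; d'=(-21−2·-578/163)/(1192/163)=-2267/1192
back: M4=-2267/1192
back: M3=-578/163−56/163·-2267/1192=-431/149
back: M2=121/14−5/28·-431/149=5459/596
back: M1=-16/5−1/5·5459/596=-2999/596
M: M0=0, M1=-2999/596, M2=5459/596, M3=-431/149, M4=-2267/1192, M5=0
seg 0: a=-1, c=M0/2=0, d=(M1−M0)/(6·3)=-2999/10728, b=Δ0−h0·(2M0+M1)/6=13765/3576
seg 1: a=3, c=M1/2=-2999/1192, d=(M2−M1)/(6·2)=4229/3576, b=Δ1−h1·(2M1+M2)/6=-6613/1788
seg 2: a=-5, c=M2/2=5459/1192, d=(M3−M2)/(6·1)=-7183/3576, b=Δ2−h2·(2M2+M3)/6=767/1788
seg 3: a=-2, c=M3/2=-431/298, d=(M4−M3)/(6·2)=1181/14304, b=Δ3−h3·(2M3+M4)/6=12739/3576
seg 4: a=0, c=M4/2=-2267/2384, d=(M5−M4)/(6·2)=2267/14304, b=Δ4−h4·(2M4+M5)/6=-2203/1788
t_q=3/2 → seg 0, τ=3/2; S=-1+13765/3576·τ+0·τ²+-2999/10728·τ³=36527/9536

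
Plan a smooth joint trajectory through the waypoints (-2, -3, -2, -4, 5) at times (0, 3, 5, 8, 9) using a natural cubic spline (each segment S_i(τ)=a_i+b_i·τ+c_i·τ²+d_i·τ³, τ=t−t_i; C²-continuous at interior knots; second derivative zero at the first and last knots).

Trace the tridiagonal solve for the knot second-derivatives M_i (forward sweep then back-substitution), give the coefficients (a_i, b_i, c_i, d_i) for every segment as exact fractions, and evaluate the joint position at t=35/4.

  seg 0: a=-2 b=-1267/1356 c=0 d=815/12204
  seg 1: a=-3 b=589/678 c=815/1356 d=-355/904
  seg 2: a=-2 b=-488/339 c=-595/339 d=2047/3051
  seg 3: a=-4 b=2083/339 c=484/113 d=-484/339
S(35/4) = 4367/1808

Δ: Δ0=-1/3, Δ1=1/2, Δ2=-2/3, Δ3=9
row 1: diag=10, rhs=5; c'=1/5, d'=1/2
row 2: denom=10−2·1/5=48/5; d'=(-7−2·1/2)/(48/5)=-5/6
row 3: denom=8−3·5/16=113/16; d'=(58−3·-5/6)/(113/16)=968/113
back: M3=968/113
back: M2=-5/6−5/16·968/113=-1190/339
back: M1=1/2−1/5·-1190/339=815/678
M: M0=0, M1=815/678, M2=-1190/339, M3=968/113, M4=0
seg 0: a=-2, c=M0/2=0, d=(M1−M0)/(6·3)=815/12204, b=Δ0−h0·(2M0+M1)/6=-1267/1356
seg 1: a=-3, c=M1/2=815/1356, d=(M2−M1)/(6·2)=-355/904, b=Δ1−h1·(2M1+M2)/6=589/678
seg 2: a=-2, c=M2/2=-595/339, d=(M3−M2)/(6·3)=2047/3051, b=Δ2−h2·(2M2+M3)/6=-488/339
seg 3: a=-4, c=M3/2=484/113, d=(M4−M3)/(6·1)=-484/339, b=Δ3−h3·(2M3+M4)/6=2083/339
t_q=35/4 → seg 3, τ=3/4; S=-4+2083/339·τ+484/113·τ²+-484/339·τ³=4367/1808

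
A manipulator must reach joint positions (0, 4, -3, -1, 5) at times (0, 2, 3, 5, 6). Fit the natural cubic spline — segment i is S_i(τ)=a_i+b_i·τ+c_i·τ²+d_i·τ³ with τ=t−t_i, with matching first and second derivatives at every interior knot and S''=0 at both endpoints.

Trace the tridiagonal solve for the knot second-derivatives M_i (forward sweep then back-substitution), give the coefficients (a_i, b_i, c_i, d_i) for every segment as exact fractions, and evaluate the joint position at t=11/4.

Δ: Δ0=2, Δ1=-7, Δ2=1, Δ3=6
row 1: diag=6, rhs=-54; c'=1/6, d'=-9
row 2: denom=6−1·1/6=35/6; d'=(48−1·-9)/(35/6)=342/35
row 3: denom=6−2·12/35=186/35; d'=(30−2·342/35)/(186/35)=61/31
back: M3=61/31
back: M2=342/35−12/35·61/31=282/31
back: M1=-9−1/6·282/31=-326/31
M: M0=0, M1=-326/31, M2=282/31, M3=61/31, M4=0
seg 0: a=0, c=M0/2=0, d=(M1−M0)/(6·2)=-163/186, b=Δ0−h0·(2M0+M1)/6=512/93
seg 1: a=4, c=M1/2=-163/31, d=(M2−M1)/(6·1)=304/93, b=Δ1−h1·(2M1+M2)/6=-466/93
seg 2: a=-3, c=M2/2=141/31, d=(M3−M2)/(6·2)=-221/372, b=Δ2−h2·(2M2+M3)/6=-532/93
seg 3: a=-1, c=M3/2=61/62, d=(M4−M3)/(6·1)=-61/186, b=Δ3−h3·(2M3+M4)/6=497/93
t_q=11/4 → seg 1, τ=3/4; S=4+-466/93·τ+-163/31·τ²+304/93·τ³=-663/496

  seg 0: a=0 b=512/93 c=0 d=-163/186
  seg 1: a=4 b=-466/93 c=-163/31 d=304/93
  seg 2: a=-3 b=-532/93 c=141/31 d=-221/372
  seg 3: a=-1 b=497/93 c=61/62 d=-61/186
S(11/4) = -663/496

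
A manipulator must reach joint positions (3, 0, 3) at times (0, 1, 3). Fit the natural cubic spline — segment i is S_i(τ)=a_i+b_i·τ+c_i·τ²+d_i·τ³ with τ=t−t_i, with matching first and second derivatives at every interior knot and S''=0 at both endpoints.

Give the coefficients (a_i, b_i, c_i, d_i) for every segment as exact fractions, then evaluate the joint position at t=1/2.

Δ: Δ0=-3, Δ1=3/2
row 1: diag=6, rhs=27; c'=1/3, d'=9/2
back: M1=9/2
M: M0=0, M1=9/2, M2=0
seg 0: a=3, c=M0/2=0, d=(M1−M0)/(6·1)=3/4, b=Δ0−h0·(2M0+M1)/6=-15/4
seg 1: a=0, c=M1/2=9/4, d=(M2−M1)/(6·2)=-3/8, b=Δ1−h1·(2M1+M2)/6=-3/2
t_q=1/2 → seg 0, τ=1/2; S=3+-15/4·τ+0·τ²+3/4·τ³=39/32

  seg 0: a=3 b=-15/4 c=0 d=3/4
  seg 1: a=0 b=-3/2 c=9/4 d=-3/8
S(1/2) = 39/32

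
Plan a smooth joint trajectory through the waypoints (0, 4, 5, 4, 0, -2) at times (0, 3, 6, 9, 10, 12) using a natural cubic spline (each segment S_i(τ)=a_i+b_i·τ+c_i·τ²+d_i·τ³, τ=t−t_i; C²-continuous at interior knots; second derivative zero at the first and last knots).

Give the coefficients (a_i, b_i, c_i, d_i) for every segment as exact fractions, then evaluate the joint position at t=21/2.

  seg 0: a=0 b=3173/1899 c=0 d=-641/17091
  seg 1: a=4 b=1250/1899 c=-641/1899 d=1306/17091
  seg 2: a=5 b=1322/1899 c=665/1899 d=-3950/17091
  seg 3: a=4 b=-6538/1899 c=-365/211 d=2227/1899
  seg 4: a=0 b=-6427/1899 c=1132/633 d=-566/1899
S(21/2) = -3247/2532

Δ: Δ0=4/3, Δ1=1/3, Δ2=-1/3, Δ3=-4, Δ4=-1
row 1: diag=12, rhs=-6; c'=1/4, d'=-1/2
row 2: denom=12−3·1/4=45/4; d'=(-4−3·-1/2)/(45/4)=-2/9
row 3: denom=8−3·4/15=36/5; d'=(-22−3·-2/9)/(36/5)=-80/27
row 4: denom=6−1·5/36=211/36; d'=(18−1·-80/27)/(211/36)=2264/633
back: M4=2264/633
back: M3=-80/27−5/36·2264/633=-730/211
back: M2=-2/9−4/15·-730/211=1330/1899
back: M1=-1/2−1/4·1330/1899=-1282/1899
M: M0=0, M1=-1282/1899, M2=1330/1899, M3=-730/211, M4=2264/633, M5=0
seg 0: a=0, c=M0/2=0, d=(M1−M0)/(6·3)=-641/17091, b=Δ0−h0·(2M0+M1)/6=3173/1899
seg 1: a=4, c=M1/2=-641/1899, d=(M2−M1)/(6·3)=1306/17091, b=Δ1−h1·(2M1+M2)/6=1250/1899
seg 2: a=5, c=M2/2=665/1899, d=(M3−M2)/(6·3)=-3950/17091, b=Δ2−h2·(2M2+M3)/6=1322/1899
seg 3: a=4, c=M3/2=-365/211, d=(M4−M3)/(6·1)=2227/1899, b=Δ3−h3·(2M3+M4)/6=-6538/1899
seg 4: a=0, c=M4/2=1132/633, d=(M5−M4)/(6·2)=-566/1899, b=Δ4−h4·(2M4+M5)/6=-6427/1899
t_q=21/2 → seg 4, τ=1/2; S=0+-6427/1899·τ+1132/633·τ²+-566/1899·τ³=-3247/2532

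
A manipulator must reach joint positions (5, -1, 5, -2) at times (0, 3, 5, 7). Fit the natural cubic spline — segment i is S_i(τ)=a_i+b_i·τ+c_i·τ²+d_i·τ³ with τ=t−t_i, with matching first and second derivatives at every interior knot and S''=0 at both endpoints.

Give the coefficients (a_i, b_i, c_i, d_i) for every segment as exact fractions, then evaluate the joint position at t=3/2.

  seg 0: a=5 b=-311/76 c=0 d=53/228
  seg 1: a=-1 b=83/38 c=159/76 d=-16/19
  seg 2: a=5 b=17/38 c=-225/76 d=75/152
S(3/2) = -215/608

Δ: Δ0=-2, Δ1=3, Δ2=-7/2
row 1: diag=10, rhs=30; c'=1/5, d'=3
row 2: denom=8−2·1/5=38/5; d'=(-39−2·3)/(38/5)=-225/38
back: M2=-225/38
back: M1=3−1/5·-225/38=159/38
M: M0=0, M1=159/38, M2=-225/38, M3=0
seg 0: a=5, c=M0/2=0, d=(M1−M0)/(6·3)=53/228, b=Δ0−h0·(2M0+M1)/6=-311/76
seg 1: a=-1, c=M1/2=159/76, d=(M2−M1)/(6·2)=-16/19, b=Δ1−h1·(2M1+M2)/6=83/38
seg 2: a=5, c=M2/2=-225/76, d=(M3−M2)/(6·2)=75/152, b=Δ2−h2·(2M2+M3)/6=17/38
t_q=3/2 → seg 0, τ=3/2; S=5+-311/76·τ+0·τ²+53/228·τ³=-215/608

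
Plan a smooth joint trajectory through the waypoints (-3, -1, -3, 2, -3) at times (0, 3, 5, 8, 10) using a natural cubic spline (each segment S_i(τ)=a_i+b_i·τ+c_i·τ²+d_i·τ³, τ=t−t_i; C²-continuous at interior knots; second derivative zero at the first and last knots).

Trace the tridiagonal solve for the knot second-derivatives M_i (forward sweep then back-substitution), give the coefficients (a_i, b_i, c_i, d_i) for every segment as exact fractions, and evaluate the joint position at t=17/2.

  seg 0: a=-3 b=127/87 c=0 d=-23/261
  seg 1: a=-1 b=-80/87 c=-23/29 d=131/348
  seg 2: a=-3 b=37/87 c=85/58 d=-61/174
  seg 3: a=2 b=-43/174 c=-49/29 d=49/174
S(17/2) = 691/464

Δ: Δ0=2/3, Δ1=-1, Δ2=5/3, Δ3=-5/2
row 1: diag=10, rhs=-10; c'=1/5, d'=-1
row 2: denom=10−2·1/5=48/5; d'=(16−2·-1)/(48/5)=15/8
row 3: denom=10−3·5/16=145/16; d'=(-25−3·15/8)/(145/16)=-98/29
back: M3=-98/29
back: M2=15/8−5/16·-98/29=85/29
back: M1=-1−1/5·85/29=-46/29
M: M0=0, M1=-46/29, M2=85/29, M3=-98/29, M4=0
seg 0: a=-3, c=M0/2=0, d=(M1−M0)/(6·3)=-23/261, b=Δ0−h0·(2M0+M1)/6=127/87
seg 1: a=-1, c=M1/2=-23/29, d=(M2−M1)/(6·2)=131/348, b=Δ1−h1·(2M1+M2)/6=-80/87
seg 2: a=-3, c=M2/2=85/58, d=(M3−M2)/(6·3)=-61/174, b=Δ2−h2·(2M2+M3)/6=37/87
seg 3: a=2, c=M3/2=-49/29, d=(M4−M3)/(6·2)=49/174, b=Δ3−h3·(2M3+M4)/6=-43/174
t_q=17/2 → seg 3, τ=1/2; S=2+-43/174·τ+-49/29·τ²+49/174·τ³=691/464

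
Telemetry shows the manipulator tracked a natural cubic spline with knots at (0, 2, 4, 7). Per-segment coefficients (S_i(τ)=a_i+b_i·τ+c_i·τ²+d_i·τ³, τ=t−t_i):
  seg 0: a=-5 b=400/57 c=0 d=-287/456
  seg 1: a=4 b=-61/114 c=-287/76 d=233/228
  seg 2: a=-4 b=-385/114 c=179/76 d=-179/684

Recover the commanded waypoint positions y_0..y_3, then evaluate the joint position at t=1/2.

y_0 = S_0(0) = a_0 = -5
y_1 = S_1(0) = a_1 = 4
y_2 = S_2(0) = a_2 = -4
y_3 = S_2(3) = 0
t_q=1/2 is in segment 0 (τ=1/2); S_0(τ)=-1909/1216

y_0=-5 y_1=4 y_2=-4 y_3=0
S(1/2) = -1909/1216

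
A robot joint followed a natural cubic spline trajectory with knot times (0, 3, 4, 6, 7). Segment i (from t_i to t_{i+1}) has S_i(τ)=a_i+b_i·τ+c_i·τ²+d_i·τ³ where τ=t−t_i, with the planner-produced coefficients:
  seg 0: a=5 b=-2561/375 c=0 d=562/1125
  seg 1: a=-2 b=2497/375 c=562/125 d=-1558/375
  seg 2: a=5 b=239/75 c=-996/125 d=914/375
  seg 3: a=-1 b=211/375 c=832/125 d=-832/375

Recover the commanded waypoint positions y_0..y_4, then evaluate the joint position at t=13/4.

y_0=5 y_1=-2 y_2=5 y_3=-1 y_4=4
S(13/4) = -477/4000

y_0 = S_0(0) = a_0 = 5
y_1 = S_1(0) = a_1 = -2
y_2 = S_2(0) = a_2 = 5
y_3 = S_3(0) = a_3 = -1
y_4 = S_3(1) = 4
t_q=13/4 is in segment 1 (τ=1/4); S_1(τ)=-477/4000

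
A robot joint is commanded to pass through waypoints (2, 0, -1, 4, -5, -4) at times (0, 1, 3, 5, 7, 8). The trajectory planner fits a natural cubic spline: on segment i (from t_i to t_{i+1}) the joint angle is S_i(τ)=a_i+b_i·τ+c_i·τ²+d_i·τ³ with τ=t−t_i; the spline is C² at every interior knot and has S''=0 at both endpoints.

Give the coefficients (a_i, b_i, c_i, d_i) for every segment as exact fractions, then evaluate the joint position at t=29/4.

  seg 0: a=2 b=-225/112 c=0 d=1/112
  seg 1: a=0 b=-111/56 c=3/112 d=5/14
  seg 2: a=-1 b=135/56 c=243/112 d=-17/16
  seg 3: a=4 b=-93/56 c=-471/112 d=39/28
  seg 4: a=-5 b=-99/56 c=465/112 d=-155/112
S(29/4) = -5329/1024

Δ: Δ0=-2, Δ1=-1/2, Δ2=5/2, Δ3=-9/2, Δ4=1
row 1: diag=6, rhs=9; c'=1/3, d'=3/2
row 2: denom=8−2·1/3=22/3; d'=(18−2·3/2)/(22/3)=45/22
row 3: denom=8−2·3/11=82/11; d'=(-42−2·45/22)/(82/11)=-507/82
row 4: denom=6−2·11/41=224/41; d'=(33−2·-507/82)/(224/41)=465/56
back: M4=465/56
back: M3=-507/82−11/41·465/56=-471/56
back: M2=45/22−3/11·-471/56=243/56
back: M1=3/2−1/3·243/56=3/56
M: M0=0, M1=3/56, M2=243/56, M3=-471/56, M4=465/56, M5=0
seg 0: a=2, c=M0/2=0, d=(M1−M0)/(6·1)=1/112, b=Δ0−h0·(2M0+M1)/6=-225/112
seg 1: a=0, c=M1/2=3/112, d=(M2−M1)/(6·2)=5/14, b=Δ1−h1·(2M1+M2)/6=-111/56
seg 2: a=-1, c=M2/2=243/112, d=(M3−M2)/(6·2)=-17/16, b=Δ2−h2·(2M2+M3)/6=135/56
seg 3: a=4, c=M3/2=-471/112, d=(M4−M3)/(6·2)=39/28, b=Δ3−h3·(2M3+M4)/6=-93/56
seg 4: a=-5, c=M4/2=465/112, d=(M5−M4)/(6·1)=-155/112, b=Δ4−h4·(2M4+M5)/6=-99/56
t_q=29/4 → seg 4, τ=1/4; S=-5+-99/56·τ+465/112·τ²+-155/112·τ³=-5329/1024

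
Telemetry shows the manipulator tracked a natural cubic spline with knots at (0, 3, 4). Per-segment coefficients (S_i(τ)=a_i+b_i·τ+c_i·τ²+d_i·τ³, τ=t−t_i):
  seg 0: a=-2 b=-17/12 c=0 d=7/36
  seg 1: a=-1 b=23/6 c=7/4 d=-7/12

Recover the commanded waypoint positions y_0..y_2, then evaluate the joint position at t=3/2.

y_0 = S_0(0) = a_0 = -2
y_1 = S_1(0) = a_1 = -1
y_2 = S_1(1) = 4
t_q=3/2 is in segment 0 (τ=3/2); S_0(τ)=-111/32

y_0=-2 y_1=-1 y_2=4
S(3/2) = -111/32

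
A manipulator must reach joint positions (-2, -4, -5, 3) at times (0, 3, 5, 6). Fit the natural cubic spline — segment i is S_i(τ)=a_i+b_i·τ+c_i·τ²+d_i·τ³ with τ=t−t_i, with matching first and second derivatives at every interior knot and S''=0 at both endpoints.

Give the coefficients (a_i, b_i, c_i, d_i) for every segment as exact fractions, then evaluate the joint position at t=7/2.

Δ: Δ0=-2/3, Δ1=-1/2, Δ2=8
row 1: diag=10, rhs=1; c'=1/5, d'=1/10
row 2: denom=6−2·1/5=28/5; d'=(51−2·1/10)/(28/5)=127/14
back: M2=127/14
back: M1=1/10−1/5·127/14=-12/7
M: M0=0, M1=-12/7, M2=127/14, M3=0
seg 0: a=-2, c=M0/2=0, d=(M1−M0)/(6·3)=-2/21, b=Δ0−h0·(2M0+M1)/6=4/21
seg 1: a=-4, c=M1/2=-6/7, d=(M2−M1)/(6·2)=151/168, b=Δ1−h1·(2M1+M2)/6=-50/21
seg 2: a=-5, c=M2/2=127/28, d=(M3−M2)/(6·1)=-127/84, b=Δ2−h2·(2M2+M3)/6=209/42
t_q=7/2 → seg 1, τ=1/2; S=-4+-50/21·τ+-6/7·τ²+151/168·τ³=-2371/448

  seg 0: a=-2 b=4/21 c=0 d=-2/21
  seg 1: a=-4 b=-50/21 c=-6/7 d=151/168
  seg 2: a=-5 b=209/42 c=127/28 d=-127/84
S(7/2) = -2371/448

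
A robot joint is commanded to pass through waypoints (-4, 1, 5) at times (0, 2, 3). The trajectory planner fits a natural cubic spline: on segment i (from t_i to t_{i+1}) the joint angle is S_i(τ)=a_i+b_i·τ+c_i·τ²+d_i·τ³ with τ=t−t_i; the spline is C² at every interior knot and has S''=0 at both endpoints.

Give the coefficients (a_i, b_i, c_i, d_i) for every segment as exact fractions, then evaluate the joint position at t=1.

Δ: Δ0=5/2, Δ1=4
row 1: diag=6, rhs=9; c'=1/6, d'=3/2
back: M1=3/2
M: M0=0, M1=3/2, M2=0
seg 0: a=-4, c=M0/2=0, d=(M1−M0)/(6·2)=1/8, b=Δ0−h0·(2M0+M1)/6=2
seg 1: a=1, c=M1/2=3/4, d=(M2−M1)/(6·1)=-1/4, b=Δ1−h1·(2M1+M2)/6=7/2
t_q=1 → seg 0, τ=1; S=-4+2·τ+0·τ²+1/8·τ³=-15/8

  seg 0: a=-4 b=2 c=0 d=1/8
  seg 1: a=1 b=7/2 c=3/4 d=-1/4
S(1) = -15/8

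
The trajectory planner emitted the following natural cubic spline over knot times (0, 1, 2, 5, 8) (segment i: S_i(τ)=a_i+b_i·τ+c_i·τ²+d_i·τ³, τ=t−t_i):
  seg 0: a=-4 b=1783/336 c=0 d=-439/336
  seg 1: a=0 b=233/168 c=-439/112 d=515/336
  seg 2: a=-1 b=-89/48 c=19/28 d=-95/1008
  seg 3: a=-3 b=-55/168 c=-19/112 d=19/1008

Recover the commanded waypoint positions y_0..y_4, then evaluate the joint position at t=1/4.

y_0 = S_0(0) = a_0 = -4
y_1 = S_1(0) = a_1 = 0
y_2 = S_2(0) = a_2 = -1
y_3 = S_3(0) = a_3 = -3
y_4 = S_3(3) = -5
t_q=1/4 is in segment 0 (τ=1/4); S_0(τ)=-19309/7168

y_0=-4 y_1=0 y_2=-1 y_3=-3 y_4=-5
S(1/4) = -19309/7168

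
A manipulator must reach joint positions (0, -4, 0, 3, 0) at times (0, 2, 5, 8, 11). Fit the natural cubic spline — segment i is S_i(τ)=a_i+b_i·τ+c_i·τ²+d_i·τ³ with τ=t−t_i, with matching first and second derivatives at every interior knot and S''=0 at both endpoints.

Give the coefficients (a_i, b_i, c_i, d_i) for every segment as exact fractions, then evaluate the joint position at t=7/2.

  seg 0: a=0 b=-562/207 c=0 d=37/207
  seg 1: a=-4 b=-118/207 c=74/69 d=-272/1863
  seg 2: a=0 b=398/207 c=-50/207 d=-41/1863
  seg 3: a=3 b=-25/207 c=-91/207 d=91/1863
S(7/2) = -135/46

Δ: Δ0=-2, Δ1=4/3, Δ2=1, Δ3=-1
row 1: diag=10, rhs=20; c'=3/10, d'=2
row 2: denom=12−3·3/10=111/10; d'=(-2−3·2)/(111/10)=-80/111
row 3: denom=12−3·10/37=414/37; d'=(-12−3·-80/111)/(414/37)=-182/207
back: M3=-182/207
back: M2=-80/111−10/37·-182/207=-100/207
back: M1=2−3/10·-100/207=148/69
M: M0=0, M1=148/69, M2=-100/207, M3=-182/207, M4=0
seg 0: a=0, c=M0/2=0, d=(M1−M0)/(6·2)=37/207, b=Δ0−h0·(2M0+M1)/6=-562/207
seg 1: a=-4, c=M1/2=74/69, d=(M2−M1)/(6·3)=-272/1863, b=Δ1−h1·(2M1+M2)/6=-118/207
seg 2: a=0, c=M2/2=-50/207, d=(M3−M2)/(6·3)=-41/1863, b=Δ2−h2·(2M2+M3)/6=398/207
seg 3: a=3, c=M3/2=-91/207, d=(M4−M3)/(6·3)=91/1863, b=Δ3−h3·(2M3+M4)/6=-25/207
t_q=7/2 → seg 1, τ=3/2; S=-4+-118/207·τ+74/69·τ²+-272/1863·τ³=-135/46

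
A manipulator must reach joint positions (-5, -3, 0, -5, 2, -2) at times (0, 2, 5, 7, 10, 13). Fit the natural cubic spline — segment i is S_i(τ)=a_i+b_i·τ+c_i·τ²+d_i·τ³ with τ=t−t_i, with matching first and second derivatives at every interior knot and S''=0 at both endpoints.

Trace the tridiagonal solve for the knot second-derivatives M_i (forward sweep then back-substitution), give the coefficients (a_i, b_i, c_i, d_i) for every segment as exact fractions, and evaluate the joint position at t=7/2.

Δ: Δ0=1, Δ1=1, Δ2=-5/2, Δ3=7/3, Δ4=-4/3
row 1: diag=10, rhs=0; c'=3/10, d'=0
row 2: denom=10−3·3/10=91/10; d'=(-21−3·0)/(91/10)=-30/13
row 3: denom=10−2·20/91=870/91; d'=(29−2·-30/13)/(870/91)=3059/870
row 4: denom=12−3·91/290=3207/290; d'=(-22−3·3059/870)/(3207/290)=-9439/3207
back: M4=-9439/3207
back: M3=3059/870−91/290·-9439/3207=4746/1069
back: M2=-30/13−20/91·4746/1069=-3510/1069
back: M1=0−3/10·-3510/1069=1053/1069
M: M0=0, M1=1053/1069, M2=-3510/1069, M3=4746/1069, M4=-9439/3207, M5=0
seg 0: a=-5, c=M0/2=0, d=(M1−M0)/(6·2)=351/4276, b=Δ0−h0·(2M0+M1)/6=718/1069
seg 1: a=-3, c=M1/2=1053/2138, d=(M2−M1)/(6·3)=-507/2138, b=Δ1−h1·(2M1+M2)/6=1771/1069
seg 2: a=0, c=M2/2=-1755/1069, d=(M3−M2)/(6·2)=688/1069, b=Δ2−h2·(2M2+M3)/6=-3829/2138
seg 3: a=-5, c=M3/2=2373/1069, d=(M4−M3)/(6·3)=-23677/57726, b=Δ3−h3·(2M3+M4)/6=-1357/2138
seg 4: a=2, c=M4/2=-9439/6414, d=(M5−M4)/(6·3)=9439/57726, b=Δ4−h4·(2M4+M5)/6=1721/1069
t_q=7/2 → seg 1, τ=3/2; S=-3+1771/1069·τ+1053/2138·τ²+-507/2138·τ³=-3543/17104

  seg 0: a=-5 b=718/1069 c=0 d=351/4276
  seg 1: a=-3 b=1771/1069 c=1053/2138 d=-507/2138
  seg 2: a=0 b=-3829/2138 c=-1755/1069 d=688/1069
  seg 3: a=-5 b=-1357/2138 c=2373/1069 d=-23677/57726
  seg 4: a=2 b=1721/1069 c=-9439/6414 d=9439/57726
S(7/2) = -3543/17104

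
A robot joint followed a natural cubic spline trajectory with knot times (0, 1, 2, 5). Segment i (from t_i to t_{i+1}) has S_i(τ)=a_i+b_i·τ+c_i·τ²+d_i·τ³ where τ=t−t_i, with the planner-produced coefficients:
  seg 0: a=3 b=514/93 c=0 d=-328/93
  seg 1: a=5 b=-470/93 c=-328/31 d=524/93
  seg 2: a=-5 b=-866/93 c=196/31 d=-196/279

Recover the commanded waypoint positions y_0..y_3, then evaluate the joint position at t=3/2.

y_0 = S_0(0) = a_0 = 3
y_1 = S_1(0) = a_1 = 5
y_2 = S_2(0) = a_2 = -5
y_3 = S_2(3) = 5
t_q=3/2 is in segment 1 (τ=1/2); S_1(τ)=33/62

y_0=3 y_1=5 y_2=-5 y_3=5
S(3/2) = 33/62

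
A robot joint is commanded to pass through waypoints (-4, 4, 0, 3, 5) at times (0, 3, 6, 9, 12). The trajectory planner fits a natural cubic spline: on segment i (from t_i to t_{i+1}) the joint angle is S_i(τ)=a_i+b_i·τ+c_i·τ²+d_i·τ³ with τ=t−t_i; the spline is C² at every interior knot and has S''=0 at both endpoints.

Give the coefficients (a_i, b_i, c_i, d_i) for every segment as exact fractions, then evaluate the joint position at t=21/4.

  seg 0: a=-4 b=219/56 c=0 d=-209/1512
  seg 1: a=4 b=5/28 c=-209/168 d=373/1512
  seg 2: a=0 b=-5/8 c=41/42 d=-73/504
  seg 3: a=3 b=37/28 c=-55/168 d=55/1512
S(21/4) = 3275/3584

Δ: Δ0=8/3, Δ1=-4/3, Δ2=1, Δ3=2/3
row 1: diag=12, rhs=-24; c'=1/4, d'=-2
row 2: denom=12−3·1/4=45/4; d'=(14−3·-2)/(45/4)=16/9
row 3: denom=12−3·4/15=56/5; d'=(-2−3·16/9)/(56/5)=-55/84
back: M3=-55/84
back: M2=16/9−4/15·-55/84=41/21
back: M1=-2−1/4·41/21=-209/84
M: M0=0, M1=-209/84, M2=41/21, M3=-55/84, M4=0
seg 0: a=-4, c=M0/2=0, d=(M1−M0)/(6·3)=-209/1512, b=Δ0−h0·(2M0+M1)/6=219/56
seg 1: a=4, c=M1/2=-209/168, d=(M2−M1)/(6·3)=373/1512, b=Δ1−h1·(2M1+M2)/6=5/28
seg 2: a=0, c=M2/2=41/42, d=(M3−M2)/(6·3)=-73/504, b=Δ2−h2·(2M2+M3)/6=-5/8
seg 3: a=3, c=M3/2=-55/168, d=(M4−M3)/(6·3)=55/1512, b=Δ3−h3·(2M3+M4)/6=37/28
t_q=21/4 → seg 1, τ=9/4; S=4+5/28·τ+-209/168·τ²+373/1512·τ³=3275/3584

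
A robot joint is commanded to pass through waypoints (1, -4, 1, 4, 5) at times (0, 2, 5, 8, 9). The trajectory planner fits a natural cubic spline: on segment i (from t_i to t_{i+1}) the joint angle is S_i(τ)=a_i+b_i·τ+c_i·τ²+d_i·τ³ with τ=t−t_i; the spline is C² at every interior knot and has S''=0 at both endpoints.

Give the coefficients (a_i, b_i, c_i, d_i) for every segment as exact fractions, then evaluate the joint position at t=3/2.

  seg 0: a=1 b=-1376/399 c=0 d=757/3192
  seg 1: a=-4 b=-481/798 c=757/532 d=-3191/14364
  seg 2: a=1 b=3091/1596 c=-230/399 d=1265/14364
  seg 3: a=4 b=683/798 c=115/532 d=-115/1596
S(3/2) = -4101/1216

Δ: Δ0=-5/2, Δ1=5/3, Δ2=1, Δ3=1
row 1: diag=10, rhs=25; c'=3/10, d'=5/2
row 2: denom=12−3·3/10=111/10; d'=(-4−3·5/2)/(111/10)=-115/111
row 3: denom=8−3·10/37=266/37; d'=(0−3·-115/111)/(266/37)=115/266
back: M3=115/266
back: M2=-115/111−10/37·115/266=-460/399
back: M1=5/2−3/10·-460/399=757/266
M: M0=0, M1=757/266, M2=-460/399, M3=115/266, M4=0
seg 0: a=1, c=M0/2=0, d=(M1−M0)/(6·2)=757/3192, b=Δ0−h0·(2M0+M1)/6=-1376/399
seg 1: a=-4, c=M1/2=757/532, d=(M2−M1)/(6·3)=-3191/14364, b=Δ1−h1·(2M1+M2)/6=-481/798
seg 2: a=1, c=M2/2=-230/399, d=(M3−M2)/(6·3)=1265/14364, b=Δ2−h2·(2M2+M3)/6=3091/1596
seg 3: a=4, c=M3/2=115/532, d=(M4−M3)/(6·1)=-115/1596, b=Δ3−h3·(2M3+M4)/6=683/798
t_q=3/2 → seg 0, τ=3/2; S=1+-1376/399·τ+0·τ²+757/3192·τ³=-4101/1216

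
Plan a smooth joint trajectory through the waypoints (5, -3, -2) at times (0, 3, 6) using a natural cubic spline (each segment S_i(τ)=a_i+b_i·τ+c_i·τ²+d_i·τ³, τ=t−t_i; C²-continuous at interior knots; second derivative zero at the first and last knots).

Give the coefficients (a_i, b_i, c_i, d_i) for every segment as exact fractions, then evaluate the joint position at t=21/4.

Δ: Δ0=-8/3, Δ1=1/3
row 1: diag=12, rhs=18; c'=1/4, d'=3/2
back: M1=3/2
M: M0=0, M1=3/2, M2=0
seg 0: a=5, c=M0/2=0, d=(M1−M0)/(6·3)=1/12, b=Δ0−h0·(2M0+M1)/6=-41/12
seg 1: a=-3, c=M1/2=3/4, d=(M2−M1)/(6·3)=-1/12, b=Δ1−h1·(2M1+M2)/6=-7/6
t_q=21/4 → seg 1, τ=9/4; S=-3+-7/6·τ+3/4·τ²+-1/12·τ³=-711/256

  seg 0: a=5 b=-41/12 c=0 d=1/12
  seg 1: a=-3 b=-7/6 c=3/4 d=-1/12
S(21/4) = -711/256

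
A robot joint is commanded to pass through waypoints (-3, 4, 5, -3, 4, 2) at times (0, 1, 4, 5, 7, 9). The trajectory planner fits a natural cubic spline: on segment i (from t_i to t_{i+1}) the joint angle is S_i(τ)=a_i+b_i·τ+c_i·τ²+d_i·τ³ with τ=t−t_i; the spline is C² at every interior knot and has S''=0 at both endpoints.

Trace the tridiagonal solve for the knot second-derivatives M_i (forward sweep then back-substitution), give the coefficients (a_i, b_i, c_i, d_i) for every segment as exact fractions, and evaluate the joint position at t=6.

Δ: Δ0=7, Δ1=1/3, Δ2=-8, Δ3=7/2, Δ4=-1
row 1: diag=8, rhs=-40; c'=3/8, d'=-5
row 2: denom=8−3·3/8=55/8; d'=(-50−3·-5)/(55/8)=-56/11
row 3: denom=6−1·8/55=322/55; d'=(69−1·-56/11)/(322/55)=4075/322
row 4: denom=8−2·55/161=1178/161; d'=(-27−2·4075/322)/(1178/161)=-4211/589
back: M4=-4211/589
back: M3=4075/322−55/161·-4211/589=17785/1178
back: M2=-56/11−8/55·17785/1178=-4292/589
back: M1=-5−3/8·-4292/589=-2671/1178
M: M0=0, M1=-2671/1178, M2=-4292/589, M3=17785/1178, M4=-4211/589, M5=0
seg 0: a=-3, c=M0/2=0, d=(M1−M0)/(6·1)=-2671/7068, b=Δ0−h0·(2M0+M1)/6=52147/7068
seg 1: a=4, c=M1/2=-2671/2356, d=(M2−M1)/(6·3)=-657/2356, b=Δ1−h1·(2M1+M2)/6=22067/3534
seg 2: a=5, c=M2/2=-2146/589, d=(M3−M2)/(6·1)=26369/7068, b=Δ2−h2·(2M2+M3)/6=-57161/7068
seg 3: a=-3, c=M3/2=17785/2356, d=(M4−M3)/(6·2)=-26207/14136, b=Δ3−h3·(2M3+M4)/6=-14779/3534
seg 4: a=4, c=M4/2=-4211/1178, d=(M5−M4)/(6·2)=4211/7068, b=Δ4−h4·(2M4+M5)/6=6655/1767
t_q=6 → seg 3, τ=1; S=-3+-14779/3534·τ+17785/2356·τ²+-26207/14136·τ³=-7007/4712

  seg 0: a=-3 b=52147/7068 c=0 d=-2671/7068
  seg 1: a=4 b=22067/3534 c=-2671/2356 d=-657/2356
  seg 2: a=5 b=-57161/7068 c=-2146/589 d=26369/7068
  seg 3: a=-3 b=-14779/3534 c=17785/2356 d=-26207/14136
  seg 4: a=4 b=6655/1767 c=-4211/1178 d=4211/7068
S(6) = -7007/4712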